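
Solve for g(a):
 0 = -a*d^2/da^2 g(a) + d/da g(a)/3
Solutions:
 g(a) = C1 + C2*a^(4/3)


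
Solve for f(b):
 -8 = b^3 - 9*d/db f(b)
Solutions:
 f(b) = C1 + b^4/36 + 8*b/9


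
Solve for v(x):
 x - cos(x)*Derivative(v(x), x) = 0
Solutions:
 v(x) = C1 + Integral(x/cos(x), x)


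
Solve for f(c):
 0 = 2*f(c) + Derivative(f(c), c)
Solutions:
 f(c) = C1*exp(-2*c)


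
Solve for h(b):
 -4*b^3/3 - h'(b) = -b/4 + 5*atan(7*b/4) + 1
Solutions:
 h(b) = C1 - b^4/3 + b^2/8 - 5*b*atan(7*b/4) - b + 10*log(49*b^2 + 16)/7


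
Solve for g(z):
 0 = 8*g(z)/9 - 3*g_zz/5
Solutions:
 g(z) = C1*exp(-2*sqrt(30)*z/9) + C2*exp(2*sqrt(30)*z/9)


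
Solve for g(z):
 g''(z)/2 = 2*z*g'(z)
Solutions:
 g(z) = C1 + C2*erfi(sqrt(2)*z)


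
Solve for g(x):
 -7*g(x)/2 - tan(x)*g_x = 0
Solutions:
 g(x) = C1/sin(x)^(7/2)


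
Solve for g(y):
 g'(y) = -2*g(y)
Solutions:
 g(y) = C1*exp(-2*y)


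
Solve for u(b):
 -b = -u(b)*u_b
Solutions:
 u(b) = -sqrt(C1 + b^2)
 u(b) = sqrt(C1 + b^2)


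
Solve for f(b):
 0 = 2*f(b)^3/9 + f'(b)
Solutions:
 f(b) = -3*sqrt(2)*sqrt(-1/(C1 - 2*b))/2
 f(b) = 3*sqrt(2)*sqrt(-1/(C1 - 2*b))/2


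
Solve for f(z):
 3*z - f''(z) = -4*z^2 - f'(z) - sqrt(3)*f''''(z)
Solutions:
 f(z) = C1 + C2*exp(z*(2*6^(1/3)/(sqrt(81 - 4*sqrt(3)) + 9)^(1/3) + 2^(2/3)*3^(1/6)*(sqrt(81 - 4*sqrt(3)) + 9)^(1/3))/12)*sin(z*(-6^(2/3)*(sqrt(81 - 4*sqrt(3)) + 9)^(1/3) + 2*2^(1/3)*3^(5/6)/(sqrt(81 - 4*sqrt(3)) + 9)^(1/3))/12) + C3*exp(z*(2*6^(1/3)/(sqrt(81 - 4*sqrt(3)) + 9)^(1/3) + 2^(2/3)*3^(1/6)*(sqrt(81 - 4*sqrt(3)) + 9)^(1/3))/12)*cos(z*(-6^(2/3)*(sqrt(81 - 4*sqrt(3)) + 9)^(1/3) + 2*2^(1/3)*3^(5/6)/(sqrt(81 - 4*sqrt(3)) + 9)^(1/3))/12) + C4*exp(-z*(2*6^(1/3)/(sqrt(81 - 4*sqrt(3)) + 9)^(1/3) + 2^(2/3)*3^(1/6)*(sqrt(81 - 4*sqrt(3)) + 9)^(1/3))/6) - 4*z^3/3 - 11*z^2/2 - 11*z


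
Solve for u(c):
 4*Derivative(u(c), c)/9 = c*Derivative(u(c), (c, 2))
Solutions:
 u(c) = C1 + C2*c^(13/9)


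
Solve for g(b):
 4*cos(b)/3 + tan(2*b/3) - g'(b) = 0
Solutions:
 g(b) = C1 - 3*log(cos(2*b/3))/2 + 4*sin(b)/3


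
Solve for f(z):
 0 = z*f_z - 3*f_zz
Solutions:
 f(z) = C1 + C2*erfi(sqrt(6)*z/6)


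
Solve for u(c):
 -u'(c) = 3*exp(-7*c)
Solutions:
 u(c) = C1 + 3*exp(-7*c)/7


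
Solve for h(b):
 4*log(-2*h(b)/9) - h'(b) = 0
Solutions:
 -Integral(1/(log(-_y) - 2*log(3) + log(2)), (_y, h(b)))/4 = C1 - b


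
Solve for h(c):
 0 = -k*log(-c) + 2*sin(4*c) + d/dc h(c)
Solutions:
 h(c) = C1 + c*k*(log(-c) - 1) + cos(4*c)/2


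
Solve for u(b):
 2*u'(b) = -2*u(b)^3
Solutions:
 u(b) = -sqrt(2)*sqrt(-1/(C1 - b))/2
 u(b) = sqrt(2)*sqrt(-1/(C1 - b))/2


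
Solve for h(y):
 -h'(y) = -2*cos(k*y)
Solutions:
 h(y) = C1 + 2*sin(k*y)/k


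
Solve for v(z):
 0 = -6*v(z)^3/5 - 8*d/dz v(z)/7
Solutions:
 v(z) = -sqrt(10)*sqrt(-1/(C1 - 21*z))
 v(z) = sqrt(10)*sqrt(-1/(C1 - 21*z))


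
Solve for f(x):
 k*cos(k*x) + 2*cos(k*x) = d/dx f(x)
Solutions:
 f(x) = C1 + sin(k*x) + 2*sin(k*x)/k


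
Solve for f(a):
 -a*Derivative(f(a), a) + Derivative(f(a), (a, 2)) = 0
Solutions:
 f(a) = C1 + C2*erfi(sqrt(2)*a/2)


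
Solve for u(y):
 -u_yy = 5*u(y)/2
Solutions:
 u(y) = C1*sin(sqrt(10)*y/2) + C2*cos(sqrt(10)*y/2)


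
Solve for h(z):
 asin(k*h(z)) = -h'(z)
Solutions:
 Integral(1/asin(_y*k), (_y, h(z))) = C1 - z


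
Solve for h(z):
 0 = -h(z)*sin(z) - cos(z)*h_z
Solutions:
 h(z) = C1*cos(z)


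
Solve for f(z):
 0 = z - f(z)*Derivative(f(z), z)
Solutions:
 f(z) = -sqrt(C1 + z^2)
 f(z) = sqrt(C1 + z^2)


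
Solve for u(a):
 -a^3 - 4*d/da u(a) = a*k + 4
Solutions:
 u(a) = C1 - a^4/16 - a^2*k/8 - a


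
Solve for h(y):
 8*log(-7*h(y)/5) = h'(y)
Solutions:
 -Integral(1/(log(-_y) - log(5) + log(7)), (_y, h(y)))/8 = C1 - y


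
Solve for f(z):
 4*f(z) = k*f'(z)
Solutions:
 f(z) = C1*exp(4*z/k)


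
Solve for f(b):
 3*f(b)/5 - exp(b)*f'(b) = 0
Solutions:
 f(b) = C1*exp(-3*exp(-b)/5)


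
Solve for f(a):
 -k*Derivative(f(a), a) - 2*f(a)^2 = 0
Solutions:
 f(a) = k/(C1*k + 2*a)


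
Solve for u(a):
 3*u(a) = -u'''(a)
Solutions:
 u(a) = C3*exp(-3^(1/3)*a) + (C1*sin(3^(5/6)*a/2) + C2*cos(3^(5/6)*a/2))*exp(3^(1/3)*a/2)


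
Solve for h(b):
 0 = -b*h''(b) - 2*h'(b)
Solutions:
 h(b) = C1 + C2/b


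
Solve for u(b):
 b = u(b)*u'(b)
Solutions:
 u(b) = -sqrt(C1 + b^2)
 u(b) = sqrt(C1 + b^2)


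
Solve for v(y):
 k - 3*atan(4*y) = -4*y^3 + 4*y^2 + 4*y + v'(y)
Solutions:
 v(y) = C1 + k*y + y^4 - 4*y^3/3 - 2*y^2 - 3*y*atan(4*y) + 3*log(16*y^2 + 1)/8


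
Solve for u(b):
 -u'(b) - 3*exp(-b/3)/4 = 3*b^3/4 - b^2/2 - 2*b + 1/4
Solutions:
 u(b) = C1 - 3*b^4/16 + b^3/6 + b^2 - b/4 + 9*exp(-b/3)/4


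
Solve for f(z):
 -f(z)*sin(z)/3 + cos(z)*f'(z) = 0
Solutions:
 f(z) = C1/cos(z)^(1/3)


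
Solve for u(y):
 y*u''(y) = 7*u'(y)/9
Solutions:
 u(y) = C1 + C2*y^(16/9)


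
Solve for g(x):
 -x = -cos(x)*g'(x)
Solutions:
 g(x) = C1 + Integral(x/cos(x), x)


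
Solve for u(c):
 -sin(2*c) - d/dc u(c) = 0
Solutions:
 u(c) = C1 + cos(2*c)/2


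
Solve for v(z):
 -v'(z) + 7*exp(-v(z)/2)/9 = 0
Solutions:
 v(z) = 2*log(C1 + 7*z/18)


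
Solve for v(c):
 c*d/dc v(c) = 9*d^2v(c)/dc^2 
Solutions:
 v(c) = C1 + C2*erfi(sqrt(2)*c/6)


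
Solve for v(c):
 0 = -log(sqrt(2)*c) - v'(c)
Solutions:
 v(c) = C1 - c*log(c) - c*log(2)/2 + c


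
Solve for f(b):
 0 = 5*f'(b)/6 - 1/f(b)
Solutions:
 f(b) = -sqrt(C1 + 60*b)/5
 f(b) = sqrt(C1 + 60*b)/5


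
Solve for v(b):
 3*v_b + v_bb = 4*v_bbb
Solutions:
 v(b) = C1 + C2*exp(-3*b/4) + C3*exp(b)


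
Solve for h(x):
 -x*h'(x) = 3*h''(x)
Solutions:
 h(x) = C1 + C2*erf(sqrt(6)*x/6)


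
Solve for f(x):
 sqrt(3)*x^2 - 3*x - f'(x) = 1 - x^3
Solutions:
 f(x) = C1 + x^4/4 + sqrt(3)*x^3/3 - 3*x^2/2 - x


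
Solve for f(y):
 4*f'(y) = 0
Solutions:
 f(y) = C1


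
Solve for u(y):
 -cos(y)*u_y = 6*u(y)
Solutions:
 u(y) = C1*(sin(y)^3 - 3*sin(y)^2 + 3*sin(y) - 1)/(sin(y)^3 + 3*sin(y)^2 + 3*sin(y) + 1)


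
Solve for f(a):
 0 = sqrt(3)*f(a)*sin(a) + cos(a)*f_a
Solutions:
 f(a) = C1*cos(a)^(sqrt(3))


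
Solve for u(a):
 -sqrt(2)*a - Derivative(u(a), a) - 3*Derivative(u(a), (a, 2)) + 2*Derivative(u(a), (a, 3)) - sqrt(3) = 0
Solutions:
 u(a) = C1 + C2*exp(a*(3 - sqrt(17))/4) + C3*exp(a*(3 + sqrt(17))/4) - sqrt(2)*a^2/2 - sqrt(3)*a + 3*sqrt(2)*a


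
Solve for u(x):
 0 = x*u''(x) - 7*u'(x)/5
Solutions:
 u(x) = C1 + C2*x^(12/5)


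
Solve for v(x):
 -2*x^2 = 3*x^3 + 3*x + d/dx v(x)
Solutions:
 v(x) = C1 - 3*x^4/4 - 2*x^3/3 - 3*x^2/2


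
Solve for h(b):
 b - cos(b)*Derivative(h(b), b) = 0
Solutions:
 h(b) = C1 + Integral(b/cos(b), b)


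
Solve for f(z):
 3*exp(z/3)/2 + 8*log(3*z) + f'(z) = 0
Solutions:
 f(z) = C1 - 8*z*log(z) + 8*z*(1 - log(3)) - 9*exp(z/3)/2


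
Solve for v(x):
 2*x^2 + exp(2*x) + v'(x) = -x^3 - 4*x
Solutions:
 v(x) = C1 - x^4/4 - 2*x^3/3 - 2*x^2 - exp(2*x)/2


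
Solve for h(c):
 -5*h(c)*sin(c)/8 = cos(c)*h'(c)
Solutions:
 h(c) = C1*cos(c)^(5/8)


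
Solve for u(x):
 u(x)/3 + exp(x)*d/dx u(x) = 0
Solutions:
 u(x) = C1*exp(exp(-x)/3)


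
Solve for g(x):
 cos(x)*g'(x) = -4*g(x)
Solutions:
 g(x) = C1*(sin(x)^2 - 2*sin(x) + 1)/(sin(x)^2 + 2*sin(x) + 1)


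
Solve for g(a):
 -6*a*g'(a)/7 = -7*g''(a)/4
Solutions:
 g(a) = C1 + C2*erfi(2*sqrt(3)*a/7)


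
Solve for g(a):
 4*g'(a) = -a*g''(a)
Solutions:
 g(a) = C1 + C2/a^3


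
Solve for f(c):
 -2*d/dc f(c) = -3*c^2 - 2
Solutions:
 f(c) = C1 + c^3/2 + c


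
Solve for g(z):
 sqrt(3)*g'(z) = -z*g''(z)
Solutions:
 g(z) = C1 + C2*z^(1 - sqrt(3))


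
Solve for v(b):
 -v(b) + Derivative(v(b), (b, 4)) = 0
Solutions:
 v(b) = C1*exp(-b) + C2*exp(b) + C3*sin(b) + C4*cos(b)


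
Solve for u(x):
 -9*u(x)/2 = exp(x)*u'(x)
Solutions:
 u(x) = C1*exp(9*exp(-x)/2)


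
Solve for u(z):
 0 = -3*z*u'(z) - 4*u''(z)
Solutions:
 u(z) = C1 + C2*erf(sqrt(6)*z/4)


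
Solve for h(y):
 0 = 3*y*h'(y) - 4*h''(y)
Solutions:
 h(y) = C1 + C2*erfi(sqrt(6)*y/4)


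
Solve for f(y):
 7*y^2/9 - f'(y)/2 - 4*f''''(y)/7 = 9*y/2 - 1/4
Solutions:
 f(y) = C1 + C4*exp(-7^(1/3)*y/2) + 14*y^3/27 - 9*y^2/2 + y/2 + (C2*sin(sqrt(3)*7^(1/3)*y/4) + C3*cos(sqrt(3)*7^(1/3)*y/4))*exp(7^(1/3)*y/4)


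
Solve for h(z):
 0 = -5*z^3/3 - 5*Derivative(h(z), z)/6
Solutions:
 h(z) = C1 - z^4/2


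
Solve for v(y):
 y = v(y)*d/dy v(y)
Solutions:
 v(y) = -sqrt(C1 + y^2)
 v(y) = sqrt(C1 + y^2)


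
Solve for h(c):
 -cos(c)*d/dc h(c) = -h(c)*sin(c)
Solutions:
 h(c) = C1/cos(c)


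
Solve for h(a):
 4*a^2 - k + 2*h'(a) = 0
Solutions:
 h(a) = C1 - 2*a^3/3 + a*k/2


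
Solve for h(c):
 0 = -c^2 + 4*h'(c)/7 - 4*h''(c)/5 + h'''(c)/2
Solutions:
 h(c) = C1 + 7*c^3/12 + 49*c^2/20 + 1519*c/400 + (C2*sin(2*sqrt(154)*c/35) + C3*cos(2*sqrt(154)*c/35))*exp(4*c/5)


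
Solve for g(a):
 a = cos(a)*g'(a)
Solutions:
 g(a) = C1 + Integral(a/cos(a), a)


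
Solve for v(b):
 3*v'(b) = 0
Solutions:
 v(b) = C1


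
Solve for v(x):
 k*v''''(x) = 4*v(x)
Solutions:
 v(x) = C1*exp(-sqrt(2)*x*(1/k)^(1/4)) + C2*exp(sqrt(2)*x*(1/k)^(1/4)) + C3*exp(-sqrt(2)*I*x*(1/k)^(1/4)) + C4*exp(sqrt(2)*I*x*(1/k)^(1/4))


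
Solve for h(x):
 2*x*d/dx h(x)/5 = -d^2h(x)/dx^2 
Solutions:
 h(x) = C1 + C2*erf(sqrt(5)*x/5)


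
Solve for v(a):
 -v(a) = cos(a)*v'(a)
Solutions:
 v(a) = C1*sqrt(sin(a) - 1)/sqrt(sin(a) + 1)


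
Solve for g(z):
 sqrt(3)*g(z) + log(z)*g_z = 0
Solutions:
 g(z) = C1*exp(-sqrt(3)*li(z))


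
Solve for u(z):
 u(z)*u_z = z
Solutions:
 u(z) = -sqrt(C1 + z^2)
 u(z) = sqrt(C1 + z^2)


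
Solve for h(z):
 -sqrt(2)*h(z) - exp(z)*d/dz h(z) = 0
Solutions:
 h(z) = C1*exp(sqrt(2)*exp(-z))


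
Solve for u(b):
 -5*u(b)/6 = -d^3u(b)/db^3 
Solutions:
 u(b) = C3*exp(5^(1/3)*6^(2/3)*b/6) + (C1*sin(2^(2/3)*3^(1/6)*5^(1/3)*b/4) + C2*cos(2^(2/3)*3^(1/6)*5^(1/3)*b/4))*exp(-5^(1/3)*6^(2/3)*b/12)


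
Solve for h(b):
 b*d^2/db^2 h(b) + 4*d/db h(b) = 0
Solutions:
 h(b) = C1 + C2/b^3


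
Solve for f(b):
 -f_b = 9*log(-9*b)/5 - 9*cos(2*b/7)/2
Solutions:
 f(b) = C1 - 9*b*log(-b)/5 - 18*b*log(3)/5 + 9*b/5 + 63*sin(2*b/7)/4


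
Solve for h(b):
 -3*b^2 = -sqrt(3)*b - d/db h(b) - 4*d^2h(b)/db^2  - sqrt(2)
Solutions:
 h(b) = C1 + C2*exp(-b/4) + b^3 - 12*b^2 - sqrt(3)*b^2/2 - sqrt(2)*b + 4*sqrt(3)*b + 96*b


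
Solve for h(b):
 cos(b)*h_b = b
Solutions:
 h(b) = C1 + Integral(b/cos(b), b)


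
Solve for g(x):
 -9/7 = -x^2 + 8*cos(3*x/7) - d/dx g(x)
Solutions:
 g(x) = C1 - x^3/3 + 9*x/7 + 56*sin(3*x/7)/3


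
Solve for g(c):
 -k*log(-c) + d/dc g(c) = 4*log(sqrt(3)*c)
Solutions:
 g(c) = C1 + c*(k + 4)*log(c) + c*(-k + I*pi*k - 4 + 2*log(3))


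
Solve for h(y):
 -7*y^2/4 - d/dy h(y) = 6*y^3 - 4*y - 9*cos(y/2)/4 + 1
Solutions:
 h(y) = C1 - 3*y^4/2 - 7*y^3/12 + 2*y^2 - y + 9*sin(y/2)/2


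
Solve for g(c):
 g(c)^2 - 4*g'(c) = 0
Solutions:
 g(c) = -4/(C1 + c)


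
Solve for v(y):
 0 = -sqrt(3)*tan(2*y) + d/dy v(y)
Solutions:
 v(y) = C1 - sqrt(3)*log(cos(2*y))/2


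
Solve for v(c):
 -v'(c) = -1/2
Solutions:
 v(c) = C1 + c/2


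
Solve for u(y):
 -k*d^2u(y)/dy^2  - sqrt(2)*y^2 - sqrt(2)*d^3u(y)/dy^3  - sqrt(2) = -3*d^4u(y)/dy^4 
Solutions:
 u(y) = C1 + C2*y + C3*exp(sqrt(2)*y*(1 - sqrt(6*k + 1))/6) + C4*exp(sqrt(2)*y*(sqrt(6*k + 1) + 1)/6) - sqrt(2)*y^4/(12*k) + sqrt(2)*y^2*(-1/2 - 3/k - 2/k^2)/k + 2*y^3/(3*k^2)


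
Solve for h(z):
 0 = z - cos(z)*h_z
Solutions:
 h(z) = C1 + Integral(z/cos(z), z)


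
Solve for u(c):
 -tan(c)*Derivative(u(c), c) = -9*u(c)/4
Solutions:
 u(c) = C1*sin(c)^(9/4)


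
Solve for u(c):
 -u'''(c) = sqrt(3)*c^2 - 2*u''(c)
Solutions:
 u(c) = C1 + C2*c + C3*exp(2*c) + sqrt(3)*c^4/24 + sqrt(3)*c^3/12 + sqrt(3)*c^2/8


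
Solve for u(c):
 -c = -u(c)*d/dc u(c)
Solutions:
 u(c) = -sqrt(C1 + c^2)
 u(c) = sqrt(C1 + c^2)


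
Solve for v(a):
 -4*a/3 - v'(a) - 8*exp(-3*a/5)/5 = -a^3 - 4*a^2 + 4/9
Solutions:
 v(a) = C1 + a^4/4 + 4*a^3/3 - 2*a^2/3 - 4*a/9 + 8*exp(-3*a/5)/3


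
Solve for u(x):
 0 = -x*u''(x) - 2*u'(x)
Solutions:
 u(x) = C1 + C2/x


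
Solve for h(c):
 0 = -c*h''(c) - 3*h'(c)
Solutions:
 h(c) = C1 + C2/c^2


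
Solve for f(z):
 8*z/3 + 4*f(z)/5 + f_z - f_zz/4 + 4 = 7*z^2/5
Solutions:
 f(z) = C1*exp(2*z*(1 - 3*sqrt(5)/5)) + C2*exp(2*z*(1 + 3*sqrt(5)/5)) + 7*z^2/4 - 185*z/24 + 275/48


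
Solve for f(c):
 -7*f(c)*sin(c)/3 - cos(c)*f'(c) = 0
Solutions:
 f(c) = C1*cos(c)^(7/3)


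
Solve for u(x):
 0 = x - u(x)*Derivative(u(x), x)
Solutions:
 u(x) = -sqrt(C1 + x^2)
 u(x) = sqrt(C1 + x^2)


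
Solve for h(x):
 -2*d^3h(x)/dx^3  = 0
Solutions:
 h(x) = C1 + C2*x + C3*x^2


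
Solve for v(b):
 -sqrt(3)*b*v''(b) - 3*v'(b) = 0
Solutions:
 v(b) = C1 + C2*b^(1 - sqrt(3))


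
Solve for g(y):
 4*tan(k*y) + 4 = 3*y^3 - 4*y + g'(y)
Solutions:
 g(y) = C1 - 3*y^4/4 + 2*y^2 + 4*y + 4*Piecewise((-log(cos(k*y))/k, Ne(k, 0)), (0, True))


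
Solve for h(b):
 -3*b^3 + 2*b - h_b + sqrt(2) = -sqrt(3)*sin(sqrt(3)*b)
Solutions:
 h(b) = C1 - 3*b^4/4 + b^2 + sqrt(2)*b - cos(sqrt(3)*b)


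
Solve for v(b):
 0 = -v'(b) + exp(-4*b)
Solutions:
 v(b) = C1 - exp(-4*b)/4


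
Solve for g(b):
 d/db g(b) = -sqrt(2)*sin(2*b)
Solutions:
 g(b) = C1 + sqrt(2)*cos(2*b)/2


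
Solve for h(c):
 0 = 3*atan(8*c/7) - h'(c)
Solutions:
 h(c) = C1 + 3*c*atan(8*c/7) - 21*log(64*c^2 + 49)/16


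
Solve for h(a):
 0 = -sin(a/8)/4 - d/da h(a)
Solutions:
 h(a) = C1 + 2*cos(a/8)


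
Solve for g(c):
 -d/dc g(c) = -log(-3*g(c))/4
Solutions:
 -4*Integral(1/(log(-_y) + log(3)), (_y, g(c))) = C1 - c


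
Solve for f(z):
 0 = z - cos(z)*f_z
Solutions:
 f(z) = C1 + Integral(z/cos(z), z)


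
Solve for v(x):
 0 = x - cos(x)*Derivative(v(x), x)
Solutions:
 v(x) = C1 + Integral(x/cos(x), x)


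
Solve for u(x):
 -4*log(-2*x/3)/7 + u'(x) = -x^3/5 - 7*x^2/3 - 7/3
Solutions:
 u(x) = C1 - x^4/20 - 7*x^3/9 + 4*x*log(-x)/7 + x*(-61 - 12*log(3) + 12*log(2))/21


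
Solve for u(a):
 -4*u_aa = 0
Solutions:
 u(a) = C1 + C2*a


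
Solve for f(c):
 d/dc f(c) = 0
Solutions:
 f(c) = C1


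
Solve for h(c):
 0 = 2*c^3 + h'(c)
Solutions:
 h(c) = C1 - c^4/2


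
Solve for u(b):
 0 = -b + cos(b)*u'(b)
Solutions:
 u(b) = C1 + Integral(b/cos(b), b)


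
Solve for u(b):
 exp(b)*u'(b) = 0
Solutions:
 u(b) = C1


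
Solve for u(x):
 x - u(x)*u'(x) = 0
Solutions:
 u(x) = -sqrt(C1 + x^2)
 u(x) = sqrt(C1 + x^2)


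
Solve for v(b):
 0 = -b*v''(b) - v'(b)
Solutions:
 v(b) = C1 + C2*log(b)


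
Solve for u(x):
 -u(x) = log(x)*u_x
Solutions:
 u(x) = C1*exp(-li(x))


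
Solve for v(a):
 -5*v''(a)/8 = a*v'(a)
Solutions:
 v(a) = C1 + C2*erf(2*sqrt(5)*a/5)


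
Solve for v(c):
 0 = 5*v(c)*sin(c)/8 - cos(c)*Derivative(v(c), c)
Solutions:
 v(c) = C1/cos(c)^(5/8)


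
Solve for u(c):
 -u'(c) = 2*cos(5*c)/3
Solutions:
 u(c) = C1 - 2*sin(5*c)/15


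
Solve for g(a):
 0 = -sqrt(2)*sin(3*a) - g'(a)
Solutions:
 g(a) = C1 + sqrt(2)*cos(3*a)/3


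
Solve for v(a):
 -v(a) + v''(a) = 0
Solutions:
 v(a) = C1*exp(-a) + C2*exp(a)


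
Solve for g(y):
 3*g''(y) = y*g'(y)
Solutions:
 g(y) = C1 + C2*erfi(sqrt(6)*y/6)


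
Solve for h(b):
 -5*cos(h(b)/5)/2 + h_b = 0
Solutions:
 -5*b/2 - 5*log(sin(h(b)/5) - 1)/2 + 5*log(sin(h(b)/5) + 1)/2 = C1


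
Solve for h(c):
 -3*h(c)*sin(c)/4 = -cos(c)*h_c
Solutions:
 h(c) = C1/cos(c)^(3/4)


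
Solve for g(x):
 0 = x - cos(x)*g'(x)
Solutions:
 g(x) = C1 + Integral(x/cos(x), x)


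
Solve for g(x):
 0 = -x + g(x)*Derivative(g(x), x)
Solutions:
 g(x) = -sqrt(C1 + x^2)
 g(x) = sqrt(C1 + x^2)


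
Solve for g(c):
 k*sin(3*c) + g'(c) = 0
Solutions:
 g(c) = C1 + k*cos(3*c)/3


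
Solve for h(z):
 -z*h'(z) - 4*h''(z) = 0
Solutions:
 h(z) = C1 + C2*erf(sqrt(2)*z/4)


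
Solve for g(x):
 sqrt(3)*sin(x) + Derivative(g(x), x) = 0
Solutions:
 g(x) = C1 + sqrt(3)*cos(x)


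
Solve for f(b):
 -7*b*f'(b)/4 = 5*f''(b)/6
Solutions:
 f(b) = C1 + C2*erf(sqrt(105)*b/10)


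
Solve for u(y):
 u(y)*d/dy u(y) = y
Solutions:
 u(y) = -sqrt(C1 + y^2)
 u(y) = sqrt(C1 + y^2)


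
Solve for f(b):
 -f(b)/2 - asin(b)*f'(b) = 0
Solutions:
 f(b) = C1*exp(-Integral(1/asin(b), b)/2)


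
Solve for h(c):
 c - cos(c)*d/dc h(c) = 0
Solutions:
 h(c) = C1 + Integral(c/cos(c), c)


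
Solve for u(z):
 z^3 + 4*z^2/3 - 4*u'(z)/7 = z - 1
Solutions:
 u(z) = C1 + 7*z^4/16 + 7*z^3/9 - 7*z^2/8 + 7*z/4


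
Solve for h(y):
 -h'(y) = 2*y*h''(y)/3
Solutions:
 h(y) = C1 + C2/sqrt(y)


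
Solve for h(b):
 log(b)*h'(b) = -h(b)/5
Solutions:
 h(b) = C1*exp(-li(b)/5)


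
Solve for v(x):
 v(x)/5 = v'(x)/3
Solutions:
 v(x) = C1*exp(3*x/5)


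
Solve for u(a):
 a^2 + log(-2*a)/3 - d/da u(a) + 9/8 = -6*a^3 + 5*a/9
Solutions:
 u(a) = C1 + 3*a^4/2 + a^3/3 - 5*a^2/18 + a*log(-a)/3 + a*(8*log(2) + 19)/24


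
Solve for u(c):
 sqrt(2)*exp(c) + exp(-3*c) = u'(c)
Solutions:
 u(c) = C1 + sqrt(2)*exp(c) - exp(-3*c)/3


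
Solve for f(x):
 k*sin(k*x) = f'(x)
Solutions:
 f(x) = C1 - cos(k*x)


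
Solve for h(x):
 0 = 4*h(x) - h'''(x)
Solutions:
 h(x) = C3*exp(2^(2/3)*x) + (C1*sin(2^(2/3)*sqrt(3)*x/2) + C2*cos(2^(2/3)*sqrt(3)*x/2))*exp(-2^(2/3)*x/2)


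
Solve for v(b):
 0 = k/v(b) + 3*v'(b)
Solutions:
 v(b) = -sqrt(C1 - 6*b*k)/3
 v(b) = sqrt(C1 - 6*b*k)/3


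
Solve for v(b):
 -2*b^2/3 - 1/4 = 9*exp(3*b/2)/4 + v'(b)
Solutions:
 v(b) = C1 - 2*b^3/9 - b/4 - 3*exp(3*b/2)/2


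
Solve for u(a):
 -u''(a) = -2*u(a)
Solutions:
 u(a) = C1*exp(-sqrt(2)*a) + C2*exp(sqrt(2)*a)


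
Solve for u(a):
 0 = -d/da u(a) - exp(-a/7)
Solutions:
 u(a) = C1 + 7*exp(-a/7)


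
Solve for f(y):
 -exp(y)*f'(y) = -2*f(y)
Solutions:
 f(y) = C1*exp(-2*exp(-y))


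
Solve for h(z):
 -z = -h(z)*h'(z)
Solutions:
 h(z) = -sqrt(C1 + z^2)
 h(z) = sqrt(C1 + z^2)


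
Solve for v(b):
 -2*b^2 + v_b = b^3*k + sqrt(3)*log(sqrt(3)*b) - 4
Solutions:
 v(b) = C1 + b^4*k/4 + 2*b^3/3 + sqrt(3)*b*log(b) - 4*b - sqrt(3)*b + sqrt(3)*b*log(3)/2


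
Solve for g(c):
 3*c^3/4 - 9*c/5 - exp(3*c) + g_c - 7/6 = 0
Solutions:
 g(c) = C1 - 3*c^4/16 + 9*c^2/10 + 7*c/6 + exp(3*c)/3


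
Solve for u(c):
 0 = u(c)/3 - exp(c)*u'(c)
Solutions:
 u(c) = C1*exp(-exp(-c)/3)


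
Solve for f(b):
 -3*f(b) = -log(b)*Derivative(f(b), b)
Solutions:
 f(b) = C1*exp(3*li(b))


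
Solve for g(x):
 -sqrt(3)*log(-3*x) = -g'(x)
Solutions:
 g(x) = C1 + sqrt(3)*x*log(-x) + sqrt(3)*x*(-1 + log(3))


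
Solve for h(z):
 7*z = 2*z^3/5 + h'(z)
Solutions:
 h(z) = C1 - z^4/10 + 7*z^2/2


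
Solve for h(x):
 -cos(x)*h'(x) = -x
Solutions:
 h(x) = C1 + Integral(x/cos(x), x)


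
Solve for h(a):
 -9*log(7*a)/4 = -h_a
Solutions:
 h(a) = C1 + 9*a*log(a)/4 - 9*a/4 + 9*a*log(7)/4


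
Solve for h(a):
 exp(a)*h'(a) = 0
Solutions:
 h(a) = C1


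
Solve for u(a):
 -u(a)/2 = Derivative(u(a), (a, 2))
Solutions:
 u(a) = C1*sin(sqrt(2)*a/2) + C2*cos(sqrt(2)*a/2)


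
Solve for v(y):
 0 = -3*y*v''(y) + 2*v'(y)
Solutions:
 v(y) = C1 + C2*y^(5/3)


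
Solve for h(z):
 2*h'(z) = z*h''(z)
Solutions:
 h(z) = C1 + C2*z^3


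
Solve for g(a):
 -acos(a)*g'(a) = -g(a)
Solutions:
 g(a) = C1*exp(Integral(1/acos(a), a))


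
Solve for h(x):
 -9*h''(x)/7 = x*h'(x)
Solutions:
 h(x) = C1 + C2*erf(sqrt(14)*x/6)


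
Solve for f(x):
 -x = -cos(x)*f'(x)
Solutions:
 f(x) = C1 + Integral(x/cos(x), x)


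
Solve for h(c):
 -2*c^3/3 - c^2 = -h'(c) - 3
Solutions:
 h(c) = C1 + c^4/6 + c^3/3 - 3*c


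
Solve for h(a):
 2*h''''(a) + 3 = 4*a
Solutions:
 h(a) = C1 + C2*a + C3*a^2 + C4*a^3 + a^5/60 - a^4/16


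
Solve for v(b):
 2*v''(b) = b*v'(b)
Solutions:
 v(b) = C1 + C2*erfi(b/2)


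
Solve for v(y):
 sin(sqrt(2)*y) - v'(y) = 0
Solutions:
 v(y) = C1 - sqrt(2)*cos(sqrt(2)*y)/2


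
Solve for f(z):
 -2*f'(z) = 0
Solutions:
 f(z) = C1


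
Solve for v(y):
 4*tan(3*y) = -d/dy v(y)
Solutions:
 v(y) = C1 + 4*log(cos(3*y))/3


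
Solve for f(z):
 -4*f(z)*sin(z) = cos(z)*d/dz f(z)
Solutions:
 f(z) = C1*cos(z)^4


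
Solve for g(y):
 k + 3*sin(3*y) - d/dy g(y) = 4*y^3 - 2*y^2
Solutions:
 g(y) = C1 + k*y - y^4 + 2*y^3/3 - cos(3*y)


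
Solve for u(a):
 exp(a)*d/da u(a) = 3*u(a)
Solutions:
 u(a) = C1*exp(-3*exp(-a))


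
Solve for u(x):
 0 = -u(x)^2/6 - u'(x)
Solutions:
 u(x) = 6/(C1 + x)


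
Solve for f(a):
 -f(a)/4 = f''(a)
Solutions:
 f(a) = C1*sin(a/2) + C2*cos(a/2)


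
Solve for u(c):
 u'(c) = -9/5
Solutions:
 u(c) = C1 - 9*c/5


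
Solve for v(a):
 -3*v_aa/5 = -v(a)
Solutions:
 v(a) = C1*exp(-sqrt(15)*a/3) + C2*exp(sqrt(15)*a/3)


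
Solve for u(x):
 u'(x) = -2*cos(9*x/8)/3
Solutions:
 u(x) = C1 - 16*sin(9*x/8)/27


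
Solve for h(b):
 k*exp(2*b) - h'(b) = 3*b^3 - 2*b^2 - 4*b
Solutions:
 h(b) = C1 - 3*b^4/4 + 2*b^3/3 + 2*b^2 + k*exp(2*b)/2


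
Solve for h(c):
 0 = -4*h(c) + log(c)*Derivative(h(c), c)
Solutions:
 h(c) = C1*exp(4*li(c))


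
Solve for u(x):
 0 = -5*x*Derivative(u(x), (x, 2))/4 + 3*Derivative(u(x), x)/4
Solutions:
 u(x) = C1 + C2*x^(8/5)


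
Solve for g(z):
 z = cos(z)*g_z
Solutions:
 g(z) = C1 + Integral(z/cos(z), z)


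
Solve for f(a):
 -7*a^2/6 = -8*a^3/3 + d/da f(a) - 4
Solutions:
 f(a) = C1 + 2*a^4/3 - 7*a^3/18 + 4*a


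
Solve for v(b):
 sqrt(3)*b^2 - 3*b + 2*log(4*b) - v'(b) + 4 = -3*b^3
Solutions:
 v(b) = C1 + 3*b^4/4 + sqrt(3)*b^3/3 - 3*b^2/2 + 2*b*log(b) + 2*b + 4*b*log(2)


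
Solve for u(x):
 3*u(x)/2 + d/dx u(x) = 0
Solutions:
 u(x) = C1*exp(-3*x/2)


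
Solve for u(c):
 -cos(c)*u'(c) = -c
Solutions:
 u(c) = C1 + Integral(c/cos(c), c)


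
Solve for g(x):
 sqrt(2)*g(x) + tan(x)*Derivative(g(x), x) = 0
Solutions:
 g(x) = C1/sin(x)^(sqrt(2))


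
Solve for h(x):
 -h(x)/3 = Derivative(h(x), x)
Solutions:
 h(x) = C1*exp(-x/3)


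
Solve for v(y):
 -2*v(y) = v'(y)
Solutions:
 v(y) = C1*exp(-2*y)


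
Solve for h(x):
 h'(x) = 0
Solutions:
 h(x) = C1


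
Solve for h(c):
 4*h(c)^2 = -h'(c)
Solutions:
 h(c) = 1/(C1 + 4*c)


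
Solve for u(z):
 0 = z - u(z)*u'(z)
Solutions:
 u(z) = -sqrt(C1 + z^2)
 u(z) = sqrt(C1 + z^2)


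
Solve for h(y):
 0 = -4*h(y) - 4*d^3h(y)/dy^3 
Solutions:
 h(y) = C3*exp(-y) + (C1*sin(sqrt(3)*y/2) + C2*cos(sqrt(3)*y/2))*exp(y/2)


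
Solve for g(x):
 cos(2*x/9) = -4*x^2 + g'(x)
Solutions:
 g(x) = C1 + 4*x^3/3 + 9*sin(2*x/9)/2


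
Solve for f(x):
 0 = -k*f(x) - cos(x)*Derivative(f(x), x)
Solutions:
 f(x) = C1*exp(k*(log(sin(x) - 1) - log(sin(x) + 1))/2)


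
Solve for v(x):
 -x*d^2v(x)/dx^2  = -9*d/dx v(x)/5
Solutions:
 v(x) = C1 + C2*x^(14/5)


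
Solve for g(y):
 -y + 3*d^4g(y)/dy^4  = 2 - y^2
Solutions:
 g(y) = C1 + C2*y + C3*y^2 + C4*y^3 - y^6/1080 + y^5/360 + y^4/36


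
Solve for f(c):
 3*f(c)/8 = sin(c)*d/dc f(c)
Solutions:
 f(c) = C1*(cos(c) - 1)^(3/16)/(cos(c) + 1)^(3/16)


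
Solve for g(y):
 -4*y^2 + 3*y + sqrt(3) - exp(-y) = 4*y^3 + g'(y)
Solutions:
 g(y) = C1 - y^4 - 4*y^3/3 + 3*y^2/2 + sqrt(3)*y + exp(-y)


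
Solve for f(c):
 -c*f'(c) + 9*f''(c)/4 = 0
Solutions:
 f(c) = C1 + C2*erfi(sqrt(2)*c/3)


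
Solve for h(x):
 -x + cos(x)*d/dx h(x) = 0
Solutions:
 h(x) = C1 + Integral(x/cos(x), x)


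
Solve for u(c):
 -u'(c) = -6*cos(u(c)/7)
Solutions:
 -6*c - 7*log(sin(u(c)/7) - 1)/2 + 7*log(sin(u(c)/7) + 1)/2 = C1


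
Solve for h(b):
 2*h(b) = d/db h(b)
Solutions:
 h(b) = C1*exp(2*b)


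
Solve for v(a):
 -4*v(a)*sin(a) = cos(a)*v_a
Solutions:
 v(a) = C1*cos(a)^4


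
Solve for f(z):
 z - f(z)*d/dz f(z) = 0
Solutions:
 f(z) = -sqrt(C1 + z^2)
 f(z) = sqrt(C1 + z^2)


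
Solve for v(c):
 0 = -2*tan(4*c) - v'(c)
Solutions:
 v(c) = C1 + log(cos(4*c))/2


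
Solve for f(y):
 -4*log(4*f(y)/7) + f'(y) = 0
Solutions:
 -Integral(1/(log(_y) - log(7) + 2*log(2)), (_y, f(y)))/4 = C1 - y


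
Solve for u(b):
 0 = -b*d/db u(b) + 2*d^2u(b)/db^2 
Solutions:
 u(b) = C1 + C2*erfi(b/2)


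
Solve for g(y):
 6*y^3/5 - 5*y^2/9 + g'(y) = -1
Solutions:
 g(y) = C1 - 3*y^4/10 + 5*y^3/27 - y


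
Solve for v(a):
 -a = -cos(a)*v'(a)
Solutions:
 v(a) = C1 + Integral(a/cos(a), a)


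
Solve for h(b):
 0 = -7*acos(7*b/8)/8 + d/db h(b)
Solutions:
 h(b) = C1 + 7*b*acos(7*b/8)/8 - sqrt(64 - 49*b^2)/8


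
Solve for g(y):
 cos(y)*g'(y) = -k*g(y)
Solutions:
 g(y) = C1*exp(k*(log(sin(y) - 1) - log(sin(y) + 1))/2)


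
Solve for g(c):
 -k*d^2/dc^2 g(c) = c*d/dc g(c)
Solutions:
 g(c) = C1 + C2*sqrt(k)*erf(sqrt(2)*c*sqrt(1/k)/2)


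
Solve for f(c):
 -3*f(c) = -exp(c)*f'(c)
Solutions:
 f(c) = C1*exp(-3*exp(-c))


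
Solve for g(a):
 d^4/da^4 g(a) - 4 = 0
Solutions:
 g(a) = C1 + C2*a + C3*a^2 + C4*a^3 + a^4/6


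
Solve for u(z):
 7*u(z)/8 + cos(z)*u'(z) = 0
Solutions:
 u(z) = C1*(sin(z) - 1)^(7/16)/(sin(z) + 1)^(7/16)


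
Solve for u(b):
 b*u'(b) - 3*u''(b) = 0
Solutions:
 u(b) = C1 + C2*erfi(sqrt(6)*b/6)


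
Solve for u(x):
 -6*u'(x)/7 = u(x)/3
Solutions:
 u(x) = C1*exp(-7*x/18)


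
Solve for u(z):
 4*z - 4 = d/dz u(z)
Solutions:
 u(z) = C1 + 2*z^2 - 4*z


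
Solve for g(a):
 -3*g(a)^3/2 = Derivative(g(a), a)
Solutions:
 g(a) = -sqrt(-1/(C1 - 3*a))
 g(a) = sqrt(-1/(C1 - 3*a))


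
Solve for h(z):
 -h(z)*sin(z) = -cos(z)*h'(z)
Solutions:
 h(z) = C1/cos(z)


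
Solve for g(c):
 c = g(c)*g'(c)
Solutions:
 g(c) = -sqrt(C1 + c^2)
 g(c) = sqrt(C1 + c^2)


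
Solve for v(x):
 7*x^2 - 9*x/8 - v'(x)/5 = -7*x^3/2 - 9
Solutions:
 v(x) = C1 + 35*x^4/8 + 35*x^3/3 - 45*x^2/16 + 45*x


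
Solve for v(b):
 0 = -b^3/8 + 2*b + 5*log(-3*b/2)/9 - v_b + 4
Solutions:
 v(b) = C1 - b^4/32 + b^2 + 5*b*log(-b)/9 + b*(-5*log(2) + 5*log(3) + 31)/9


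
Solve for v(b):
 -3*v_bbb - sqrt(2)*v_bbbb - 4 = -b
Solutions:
 v(b) = C1 + C2*b + C3*b^2 + C4*exp(-3*sqrt(2)*b/2) + b^4/72 + b^3*(-12 - sqrt(2))/54


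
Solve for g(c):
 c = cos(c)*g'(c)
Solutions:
 g(c) = C1 + Integral(c/cos(c), c)


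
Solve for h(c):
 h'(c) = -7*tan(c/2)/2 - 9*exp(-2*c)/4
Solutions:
 h(c) = C1 - 7*log(tan(c/2)^2 + 1)/2 + 9*exp(-2*c)/8


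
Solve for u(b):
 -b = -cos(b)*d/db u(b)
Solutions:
 u(b) = C1 + Integral(b/cos(b), b)


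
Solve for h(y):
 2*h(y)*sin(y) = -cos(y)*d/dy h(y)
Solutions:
 h(y) = C1*cos(y)^2


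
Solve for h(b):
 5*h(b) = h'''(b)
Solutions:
 h(b) = C3*exp(5^(1/3)*b) + (C1*sin(sqrt(3)*5^(1/3)*b/2) + C2*cos(sqrt(3)*5^(1/3)*b/2))*exp(-5^(1/3)*b/2)


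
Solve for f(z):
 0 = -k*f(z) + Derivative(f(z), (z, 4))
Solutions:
 f(z) = C1*exp(-k^(1/4)*z) + C2*exp(k^(1/4)*z) + C3*exp(-I*k^(1/4)*z) + C4*exp(I*k^(1/4)*z)


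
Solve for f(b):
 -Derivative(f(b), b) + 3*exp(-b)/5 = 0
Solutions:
 f(b) = C1 - 3*exp(-b)/5


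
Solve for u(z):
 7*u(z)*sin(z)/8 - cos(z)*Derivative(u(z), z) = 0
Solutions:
 u(z) = C1/cos(z)^(7/8)


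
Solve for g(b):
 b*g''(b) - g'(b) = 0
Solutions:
 g(b) = C1 + C2*b^2


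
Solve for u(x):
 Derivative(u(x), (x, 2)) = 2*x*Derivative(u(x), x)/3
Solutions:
 u(x) = C1 + C2*erfi(sqrt(3)*x/3)


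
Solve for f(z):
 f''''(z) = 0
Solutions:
 f(z) = C1 + C2*z + C3*z^2 + C4*z^3


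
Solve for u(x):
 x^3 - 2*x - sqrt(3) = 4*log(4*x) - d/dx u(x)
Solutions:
 u(x) = C1 - x^4/4 + x^2 + 4*x*log(x) - 4*x + sqrt(3)*x + x*log(256)


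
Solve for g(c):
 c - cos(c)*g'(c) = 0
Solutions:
 g(c) = C1 + Integral(c/cos(c), c)


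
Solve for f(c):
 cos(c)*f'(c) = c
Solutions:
 f(c) = C1 + Integral(c/cos(c), c)


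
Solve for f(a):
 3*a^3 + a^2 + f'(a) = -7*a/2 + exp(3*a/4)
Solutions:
 f(a) = C1 - 3*a^4/4 - a^3/3 - 7*a^2/4 + 4*exp(3*a/4)/3


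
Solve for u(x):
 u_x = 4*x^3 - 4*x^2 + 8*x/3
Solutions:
 u(x) = C1 + x^4 - 4*x^3/3 + 4*x^2/3


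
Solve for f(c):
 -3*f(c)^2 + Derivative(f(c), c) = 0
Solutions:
 f(c) = -1/(C1 + 3*c)


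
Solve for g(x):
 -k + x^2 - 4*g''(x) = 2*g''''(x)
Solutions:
 g(x) = C1 + C2*x + C3*sin(sqrt(2)*x) + C4*cos(sqrt(2)*x) + x^4/48 + x^2*(-k - 1)/8


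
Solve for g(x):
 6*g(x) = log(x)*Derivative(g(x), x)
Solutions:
 g(x) = C1*exp(6*li(x))


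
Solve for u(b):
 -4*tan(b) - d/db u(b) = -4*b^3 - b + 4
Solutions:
 u(b) = C1 + b^4 + b^2/2 - 4*b + 4*log(cos(b))


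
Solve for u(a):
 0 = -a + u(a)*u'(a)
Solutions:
 u(a) = -sqrt(C1 + a^2)
 u(a) = sqrt(C1 + a^2)


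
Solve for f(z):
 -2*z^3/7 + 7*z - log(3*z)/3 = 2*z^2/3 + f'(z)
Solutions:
 f(z) = C1 - z^4/14 - 2*z^3/9 + 7*z^2/2 - z*log(z)/3 - z*log(3)/3 + z/3


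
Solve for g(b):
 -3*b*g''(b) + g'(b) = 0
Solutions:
 g(b) = C1 + C2*b^(4/3)


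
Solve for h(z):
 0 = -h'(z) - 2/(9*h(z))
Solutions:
 h(z) = -sqrt(C1 - 4*z)/3
 h(z) = sqrt(C1 - 4*z)/3


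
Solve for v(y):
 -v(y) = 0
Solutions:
 v(y) = 0


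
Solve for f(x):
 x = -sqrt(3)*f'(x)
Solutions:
 f(x) = C1 - sqrt(3)*x^2/6


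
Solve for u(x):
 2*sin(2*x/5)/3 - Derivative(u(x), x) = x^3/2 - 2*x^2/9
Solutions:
 u(x) = C1 - x^4/8 + 2*x^3/27 - 5*cos(2*x/5)/3


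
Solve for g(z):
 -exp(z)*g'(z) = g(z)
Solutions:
 g(z) = C1*exp(exp(-z))


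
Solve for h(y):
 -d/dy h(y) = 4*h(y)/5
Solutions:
 h(y) = C1*exp(-4*y/5)


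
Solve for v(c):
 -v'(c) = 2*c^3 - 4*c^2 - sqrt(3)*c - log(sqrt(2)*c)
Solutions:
 v(c) = C1 - c^4/2 + 4*c^3/3 + sqrt(3)*c^2/2 + c*log(c) - c + c*log(2)/2


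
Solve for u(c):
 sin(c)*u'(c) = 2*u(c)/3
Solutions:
 u(c) = C1*(cos(c) - 1)^(1/3)/(cos(c) + 1)^(1/3)


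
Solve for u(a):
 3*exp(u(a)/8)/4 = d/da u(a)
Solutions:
 u(a) = 8*log(-1/(C1 + 3*a)) + 40*log(2)


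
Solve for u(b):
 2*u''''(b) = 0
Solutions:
 u(b) = C1 + C2*b + C3*b^2 + C4*b^3


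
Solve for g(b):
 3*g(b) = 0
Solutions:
 g(b) = 0


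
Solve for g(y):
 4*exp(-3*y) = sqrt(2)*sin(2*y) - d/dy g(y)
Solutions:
 g(y) = C1 - sqrt(2)*cos(2*y)/2 + 4*exp(-3*y)/3


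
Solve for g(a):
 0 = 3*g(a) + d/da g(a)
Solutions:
 g(a) = C1*exp(-3*a)


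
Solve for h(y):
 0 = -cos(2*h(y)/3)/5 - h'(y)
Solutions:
 y/5 - 3*log(sin(2*h(y)/3) - 1)/4 + 3*log(sin(2*h(y)/3) + 1)/4 = C1


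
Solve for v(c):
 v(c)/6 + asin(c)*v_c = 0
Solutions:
 v(c) = C1*exp(-Integral(1/asin(c), c)/6)


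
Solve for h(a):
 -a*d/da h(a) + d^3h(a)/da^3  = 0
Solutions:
 h(a) = C1 + Integral(C2*airyai(a) + C3*airybi(a), a)


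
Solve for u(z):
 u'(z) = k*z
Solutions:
 u(z) = C1 + k*z^2/2


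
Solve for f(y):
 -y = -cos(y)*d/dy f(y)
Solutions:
 f(y) = C1 + Integral(y/cos(y), y)


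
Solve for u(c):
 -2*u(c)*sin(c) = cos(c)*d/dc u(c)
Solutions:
 u(c) = C1*cos(c)^2


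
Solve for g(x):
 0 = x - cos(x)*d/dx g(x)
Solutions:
 g(x) = C1 + Integral(x/cos(x), x)


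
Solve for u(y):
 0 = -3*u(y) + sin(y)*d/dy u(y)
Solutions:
 u(y) = C1*(cos(y) - 1)^(3/2)/(cos(y) + 1)^(3/2)


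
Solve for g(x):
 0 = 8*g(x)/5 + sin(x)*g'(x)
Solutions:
 g(x) = C1*(cos(x) + 1)^(4/5)/(cos(x) - 1)^(4/5)


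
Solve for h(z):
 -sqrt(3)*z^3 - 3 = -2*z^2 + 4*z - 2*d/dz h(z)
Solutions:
 h(z) = C1 + sqrt(3)*z^4/8 - z^3/3 + z^2 + 3*z/2


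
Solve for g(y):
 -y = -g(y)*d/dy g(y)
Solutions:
 g(y) = -sqrt(C1 + y^2)
 g(y) = sqrt(C1 + y^2)


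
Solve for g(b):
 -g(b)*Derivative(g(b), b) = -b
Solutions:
 g(b) = -sqrt(C1 + b^2)
 g(b) = sqrt(C1 + b^2)


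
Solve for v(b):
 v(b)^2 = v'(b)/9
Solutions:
 v(b) = -1/(C1 + 9*b)


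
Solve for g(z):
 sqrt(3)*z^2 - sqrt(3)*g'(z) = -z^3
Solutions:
 g(z) = C1 + sqrt(3)*z^4/12 + z^3/3


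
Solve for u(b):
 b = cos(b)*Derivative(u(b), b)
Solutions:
 u(b) = C1 + Integral(b/cos(b), b)


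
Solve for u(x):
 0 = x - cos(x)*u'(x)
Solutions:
 u(x) = C1 + Integral(x/cos(x), x)


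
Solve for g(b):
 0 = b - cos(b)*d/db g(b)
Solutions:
 g(b) = C1 + Integral(b/cos(b), b)


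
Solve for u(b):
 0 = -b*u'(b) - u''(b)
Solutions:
 u(b) = C1 + C2*erf(sqrt(2)*b/2)


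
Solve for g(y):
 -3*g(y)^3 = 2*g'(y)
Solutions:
 g(y) = -sqrt(-1/(C1 - 3*y))
 g(y) = sqrt(-1/(C1 - 3*y))


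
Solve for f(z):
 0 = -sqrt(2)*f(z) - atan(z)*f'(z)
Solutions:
 f(z) = C1*exp(-sqrt(2)*Integral(1/atan(z), z))


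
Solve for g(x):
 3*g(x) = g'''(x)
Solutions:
 g(x) = C3*exp(3^(1/3)*x) + (C1*sin(3^(5/6)*x/2) + C2*cos(3^(5/6)*x/2))*exp(-3^(1/3)*x/2)


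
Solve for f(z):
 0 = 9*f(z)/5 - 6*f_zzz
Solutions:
 f(z) = C3*exp(10^(2/3)*3^(1/3)*z/10) + (C1*sin(10^(2/3)*3^(5/6)*z/20) + C2*cos(10^(2/3)*3^(5/6)*z/20))*exp(-10^(2/3)*3^(1/3)*z/20)


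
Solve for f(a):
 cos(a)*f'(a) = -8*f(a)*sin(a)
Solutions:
 f(a) = C1*cos(a)^8


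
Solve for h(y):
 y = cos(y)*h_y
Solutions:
 h(y) = C1 + Integral(y/cos(y), y)


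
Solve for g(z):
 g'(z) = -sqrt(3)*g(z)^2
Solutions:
 g(z) = 1/(C1 + sqrt(3)*z)


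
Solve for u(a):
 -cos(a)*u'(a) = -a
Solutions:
 u(a) = C1 + Integral(a/cos(a), a)


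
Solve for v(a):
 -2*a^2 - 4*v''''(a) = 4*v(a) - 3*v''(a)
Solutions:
 v(a) = -a^2/2 + (C1*sin(a*sin(atan(sqrt(55)/3)/2)) + C2*cos(a*sin(atan(sqrt(55)/3)/2)))*exp(-a*cos(atan(sqrt(55)/3)/2)) + (C3*sin(a*sin(atan(sqrt(55)/3)/2)) + C4*cos(a*sin(atan(sqrt(55)/3)/2)))*exp(a*cos(atan(sqrt(55)/3)/2)) - 3/4


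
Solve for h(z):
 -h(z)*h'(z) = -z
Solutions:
 h(z) = -sqrt(C1 + z^2)
 h(z) = sqrt(C1 + z^2)


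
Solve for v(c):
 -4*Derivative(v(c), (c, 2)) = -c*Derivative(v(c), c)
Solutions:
 v(c) = C1 + C2*erfi(sqrt(2)*c/4)


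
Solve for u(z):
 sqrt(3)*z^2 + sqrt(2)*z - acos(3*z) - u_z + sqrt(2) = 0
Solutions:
 u(z) = C1 + sqrt(3)*z^3/3 + sqrt(2)*z^2/2 - z*acos(3*z) + sqrt(2)*z + sqrt(1 - 9*z^2)/3


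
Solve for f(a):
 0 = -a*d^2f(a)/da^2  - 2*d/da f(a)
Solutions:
 f(a) = C1 + C2/a


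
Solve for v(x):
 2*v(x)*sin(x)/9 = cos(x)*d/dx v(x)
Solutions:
 v(x) = C1/cos(x)^(2/9)


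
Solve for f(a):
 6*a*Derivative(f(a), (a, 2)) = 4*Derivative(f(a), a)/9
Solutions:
 f(a) = C1 + C2*a^(29/27)


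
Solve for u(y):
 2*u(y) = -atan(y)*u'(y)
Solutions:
 u(y) = C1*exp(-2*Integral(1/atan(y), y))


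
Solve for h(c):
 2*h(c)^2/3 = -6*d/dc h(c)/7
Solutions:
 h(c) = 9/(C1 + 7*c)


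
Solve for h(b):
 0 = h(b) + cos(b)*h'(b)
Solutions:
 h(b) = C1*sqrt(sin(b) - 1)/sqrt(sin(b) + 1)


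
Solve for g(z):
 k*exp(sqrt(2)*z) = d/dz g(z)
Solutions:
 g(z) = C1 + sqrt(2)*k*exp(sqrt(2)*z)/2


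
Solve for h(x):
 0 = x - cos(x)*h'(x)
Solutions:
 h(x) = C1 + Integral(x/cos(x), x)


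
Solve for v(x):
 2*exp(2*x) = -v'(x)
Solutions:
 v(x) = C1 - exp(2*x)


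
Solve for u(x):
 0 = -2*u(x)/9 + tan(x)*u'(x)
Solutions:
 u(x) = C1*sin(x)^(2/9)


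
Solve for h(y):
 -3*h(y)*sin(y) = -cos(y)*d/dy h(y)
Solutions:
 h(y) = C1/cos(y)^3


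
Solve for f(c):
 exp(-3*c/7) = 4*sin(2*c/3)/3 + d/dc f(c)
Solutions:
 f(c) = C1 + 2*cos(2*c/3) - 7*exp(-3*c/7)/3


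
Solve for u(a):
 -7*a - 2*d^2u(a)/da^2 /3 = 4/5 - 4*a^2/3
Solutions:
 u(a) = C1 + C2*a + a^4/6 - 7*a^3/4 - 3*a^2/5


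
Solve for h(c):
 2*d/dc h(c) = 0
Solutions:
 h(c) = C1


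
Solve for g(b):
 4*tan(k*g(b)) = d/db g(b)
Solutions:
 g(b) = Piecewise((-asin(exp(C1*k + 4*b*k))/k + pi/k, Ne(k, 0)), (nan, True))
 g(b) = Piecewise((asin(exp(C1*k + 4*b*k))/k, Ne(k, 0)), (nan, True))


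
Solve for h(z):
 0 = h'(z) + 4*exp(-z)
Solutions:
 h(z) = C1 + 4*exp(-z)


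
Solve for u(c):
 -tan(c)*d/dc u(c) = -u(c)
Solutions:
 u(c) = C1*sin(c)


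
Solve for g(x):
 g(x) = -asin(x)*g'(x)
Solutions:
 g(x) = C1*exp(-Integral(1/asin(x), x))


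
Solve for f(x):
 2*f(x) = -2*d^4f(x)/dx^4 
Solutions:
 f(x) = (C1*sin(sqrt(2)*x/2) + C2*cos(sqrt(2)*x/2))*exp(-sqrt(2)*x/2) + (C3*sin(sqrt(2)*x/2) + C4*cos(sqrt(2)*x/2))*exp(sqrt(2)*x/2)


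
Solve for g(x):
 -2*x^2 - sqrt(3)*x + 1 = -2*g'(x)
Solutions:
 g(x) = C1 + x^3/3 + sqrt(3)*x^2/4 - x/2


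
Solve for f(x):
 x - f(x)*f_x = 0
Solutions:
 f(x) = -sqrt(C1 + x^2)
 f(x) = sqrt(C1 + x^2)


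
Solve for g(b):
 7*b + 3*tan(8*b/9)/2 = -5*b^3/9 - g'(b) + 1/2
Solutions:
 g(b) = C1 - 5*b^4/36 - 7*b^2/2 + b/2 + 27*log(cos(8*b/9))/16


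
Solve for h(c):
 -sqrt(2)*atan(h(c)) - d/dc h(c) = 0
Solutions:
 Integral(1/atan(_y), (_y, h(c))) = C1 - sqrt(2)*c


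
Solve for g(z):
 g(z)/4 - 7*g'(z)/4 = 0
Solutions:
 g(z) = C1*exp(z/7)


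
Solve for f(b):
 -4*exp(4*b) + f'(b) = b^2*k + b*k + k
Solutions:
 f(b) = C1 + b^3*k/3 + b^2*k/2 + b*k + exp(4*b)


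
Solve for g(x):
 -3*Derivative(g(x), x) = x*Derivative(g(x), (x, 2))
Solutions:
 g(x) = C1 + C2/x^2


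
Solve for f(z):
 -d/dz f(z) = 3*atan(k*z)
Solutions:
 f(z) = C1 - 3*Piecewise((z*atan(k*z) - log(k^2*z^2 + 1)/(2*k), Ne(k, 0)), (0, True))


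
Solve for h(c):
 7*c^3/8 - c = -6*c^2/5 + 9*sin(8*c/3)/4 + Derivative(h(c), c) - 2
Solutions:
 h(c) = C1 + 7*c^4/32 + 2*c^3/5 - c^2/2 + 2*c + 27*cos(8*c/3)/32


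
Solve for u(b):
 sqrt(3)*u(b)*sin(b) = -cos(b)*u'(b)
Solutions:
 u(b) = C1*cos(b)^(sqrt(3))


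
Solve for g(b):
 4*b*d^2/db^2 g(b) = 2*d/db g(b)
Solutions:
 g(b) = C1 + C2*b^(3/2)


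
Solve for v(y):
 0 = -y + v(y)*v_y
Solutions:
 v(y) = -sqrt(C1 + y^2)
 v(y) = sqrt(C1 + y^2)


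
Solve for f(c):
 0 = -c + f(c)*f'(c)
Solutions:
 f(c) = -sqrt(C1 + c^2)
 f(c) = sqrt(C1 + c^2)


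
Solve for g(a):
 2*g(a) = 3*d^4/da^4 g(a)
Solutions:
 g(a) = C1*exp(-2^(1/4)*3^(3/4)*a/3) + C2*exp(2^(1/4)*3^(3/4)*a/3) + C3*sin(2^(1/4)*3^(3/4)*a/3) + C4*cos(2^(1/4)*3^(3/4)*a/3)


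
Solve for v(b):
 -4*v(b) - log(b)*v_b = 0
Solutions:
 v(b) = C1*exp(-4*li(b))


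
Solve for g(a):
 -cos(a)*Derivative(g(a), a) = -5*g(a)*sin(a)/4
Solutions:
 g(a) = C1/cos(a)^(5/4)


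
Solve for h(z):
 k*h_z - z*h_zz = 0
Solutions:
 h(z) = C1 + z^(re(k) + 1)*(C2*sin(log(z)*Abs(im(k))) + C3*cos(log(z)*im(k)))


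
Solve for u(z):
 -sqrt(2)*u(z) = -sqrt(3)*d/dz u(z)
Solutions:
 u(z) = C1*exp(sqrt(6)*z/3)


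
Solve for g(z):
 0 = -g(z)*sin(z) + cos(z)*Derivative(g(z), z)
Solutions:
 g(z) = C1/cos(z)


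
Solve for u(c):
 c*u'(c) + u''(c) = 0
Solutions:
 u(c) = C1 + C2*erf(sqrt(2)*c/2)


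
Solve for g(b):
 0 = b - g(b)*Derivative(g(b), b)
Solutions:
 g(b) = -sqrt(C1 + b^2)
 g(b) = sqrt(C1 + b^2)


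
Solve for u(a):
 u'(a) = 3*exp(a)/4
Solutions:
 u(a) = C1 + 3*exp(a)/4


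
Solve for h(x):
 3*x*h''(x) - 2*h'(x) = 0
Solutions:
 h(x) = C1 + C2*x^(5/3)


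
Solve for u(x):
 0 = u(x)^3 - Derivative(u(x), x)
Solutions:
 u(x) = -sqrt(2)*sqrt(-1/(C1 + x))/2
 u(x) = sqrt(2)*sqrt(-1/(C1 + x))/2


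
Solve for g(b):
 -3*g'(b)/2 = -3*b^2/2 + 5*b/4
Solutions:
 g(b) = C1 + b^3/3 - 5*b^2/12


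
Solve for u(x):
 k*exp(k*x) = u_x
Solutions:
 u(x) = C1 + exp(k*x)


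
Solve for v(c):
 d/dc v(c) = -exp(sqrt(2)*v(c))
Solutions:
 v(c) = sqrt(2)*(2*log(1/(C1 + c)) - log(2))/4
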